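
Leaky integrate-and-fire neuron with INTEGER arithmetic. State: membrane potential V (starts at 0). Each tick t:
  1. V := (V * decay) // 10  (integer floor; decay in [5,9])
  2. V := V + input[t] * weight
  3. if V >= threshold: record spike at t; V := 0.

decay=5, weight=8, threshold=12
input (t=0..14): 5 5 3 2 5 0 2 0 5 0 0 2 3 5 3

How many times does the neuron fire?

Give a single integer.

Answer: 11

Derivation:
t=0: input=5 -> V=0 FIRE
t=1: input=5 -> V=0 FIRE
t=2: input=3 -> V=0 FIRE
t=3: input=2 -> V=0 FIRE
t=4: input=5 -> V=0 FIRE
t=5: input=0 -> V=0
t=6: input=2 -> V=0 FIRE
t=7: input=0 -> V=0
t=8: input=5 -> V=0 FIRE
t=9: input=0 -> V=0
t=10: input=0 -> V=0
t=11: input=2 -> V=0 FIRE
t=12: input=3 -> V=0 FIRE
t=13: input=5 -> V=0 FIRE
t=14: input=3 -> V=0 FIRE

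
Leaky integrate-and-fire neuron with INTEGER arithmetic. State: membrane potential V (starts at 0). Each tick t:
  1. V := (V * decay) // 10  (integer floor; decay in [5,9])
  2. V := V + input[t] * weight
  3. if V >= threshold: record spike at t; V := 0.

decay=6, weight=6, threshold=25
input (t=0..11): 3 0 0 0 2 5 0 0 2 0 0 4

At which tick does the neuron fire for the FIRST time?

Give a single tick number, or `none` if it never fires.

t=0: input=3 -> V=18
t=1: input=0 -> V=10
t=2: input=0 -> V=6
t=3: input=0 -> V=3
t=4: input=2 -> V=13
t=5: input=5 -> V=0 FIRE
t=6: input=0 -> V=0
t=7: input=0 -> V=0
t=8: input=2 -> V=12
t=9: input=0 -> V=7
t=10: input=0 -> V=4
t=11: input=4 -> V=0 FIRE

Answer: 5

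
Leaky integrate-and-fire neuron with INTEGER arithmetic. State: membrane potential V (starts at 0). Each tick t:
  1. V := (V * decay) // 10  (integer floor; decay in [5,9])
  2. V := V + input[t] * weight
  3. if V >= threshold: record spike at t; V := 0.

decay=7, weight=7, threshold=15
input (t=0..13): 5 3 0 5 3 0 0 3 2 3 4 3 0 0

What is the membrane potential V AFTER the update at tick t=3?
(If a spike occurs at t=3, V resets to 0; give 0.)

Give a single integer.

Answer: 0

Derivation:
t=0: input=5 -> V=0 FIRE
t=1: input=3 -> V=0 FIRE
t=2: input=0 -> V=0
t=3: input=5 -> V=0 FIRE
t=4: input=3 -> V=0 FIRE
t=5: input=0 -> V=0
t=6: input=0 -> V=0
t=7: input=3 -> V=0 FIRE
t=8: input=2 -> V=14
t=9: input=3 -> V=0 FIRE
t=10: input=4 -> V=0 FIRE
t=11: input=3 -> V=0 FIRE
t=12: input=0 -> V=0
t=13: input=0 -> V=0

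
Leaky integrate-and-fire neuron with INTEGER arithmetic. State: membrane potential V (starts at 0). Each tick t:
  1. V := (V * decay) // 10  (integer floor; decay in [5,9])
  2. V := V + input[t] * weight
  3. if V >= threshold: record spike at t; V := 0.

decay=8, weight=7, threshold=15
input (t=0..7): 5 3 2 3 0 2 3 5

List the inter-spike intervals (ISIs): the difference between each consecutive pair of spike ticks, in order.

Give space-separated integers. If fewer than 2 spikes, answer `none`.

Answer: 1 2 3 1

Derivation:
t=0: input=5 -> V=0 FIRE
t=1: input=3 -> V=0 FIRE
t=2: input=2 -> V=14
t=3: input=3 -> V=0 FIRE
t=4: input=0 -> V=0
t=5: input=2 -> V=14
t=6: input=3 -> V=0 FIRE
t=7: input=5 -> V=0 FIRE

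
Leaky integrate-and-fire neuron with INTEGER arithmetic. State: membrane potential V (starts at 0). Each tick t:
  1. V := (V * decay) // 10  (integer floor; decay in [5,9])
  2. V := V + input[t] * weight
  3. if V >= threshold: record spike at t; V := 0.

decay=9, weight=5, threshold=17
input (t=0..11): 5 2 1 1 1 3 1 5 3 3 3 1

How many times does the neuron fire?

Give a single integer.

t=0: input=5 -> V=0 FIRE
t=1: input=2 -> V=10
t=2: input=1 -> V=14
t=3: input=1 -> V=0 FIRE
t=4: input=1 -> V=5
t=5: input=3 -> V=0 FIRE
t=6: input=1 -> V=5
t=7: input=5 -> V=0 FIRE
t=8: input=3 -> V=15
t=9: input=3 -> V=0 FIRE
t=10: input=3 -> V=15
t=11: input=1 -> V=0 FIRE

Answer: 6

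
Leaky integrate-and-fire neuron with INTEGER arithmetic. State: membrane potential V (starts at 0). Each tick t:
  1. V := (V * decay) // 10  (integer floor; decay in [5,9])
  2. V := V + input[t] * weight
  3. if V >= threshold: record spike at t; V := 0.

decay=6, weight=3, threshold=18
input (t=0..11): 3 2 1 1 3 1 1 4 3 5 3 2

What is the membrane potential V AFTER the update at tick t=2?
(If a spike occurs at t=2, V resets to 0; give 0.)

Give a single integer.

Answer: 9

Derivation:
t=0: input=3 -> V=9
t=1: input=2 -> V=11
t=2: input=1 -> V=9
t=3: input=1 -> V=8
t=4: input=3 -> V=13
t=5: input=1 -> V=10
t=6: input=1 -> V=9
t=7: input=4 -> V=17
t=8: input=3 -> V=0 FIRE
t=9: input=5 -> V=15
t=10: input=3 -> V=0 FIRE
t=11: input=2 -> V=6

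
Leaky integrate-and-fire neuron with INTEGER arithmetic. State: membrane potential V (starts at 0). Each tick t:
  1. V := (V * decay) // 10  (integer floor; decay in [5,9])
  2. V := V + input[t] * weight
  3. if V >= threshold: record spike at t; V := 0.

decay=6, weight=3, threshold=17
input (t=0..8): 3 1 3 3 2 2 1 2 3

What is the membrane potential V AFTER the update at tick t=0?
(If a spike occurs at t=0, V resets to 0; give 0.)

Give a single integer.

t=0: input=3 -> V=9
t=1: input=1 -> V=8
t=2: input=3 -> V=13
t=3: input=3 -> V=16
t=4: input=2 -> V=15
t=5: input=2 -> V=15
t=6: input=1 -> V=12
t=7: input=2 -> V=13
t=8: input=3 -> V=16

Answer: 9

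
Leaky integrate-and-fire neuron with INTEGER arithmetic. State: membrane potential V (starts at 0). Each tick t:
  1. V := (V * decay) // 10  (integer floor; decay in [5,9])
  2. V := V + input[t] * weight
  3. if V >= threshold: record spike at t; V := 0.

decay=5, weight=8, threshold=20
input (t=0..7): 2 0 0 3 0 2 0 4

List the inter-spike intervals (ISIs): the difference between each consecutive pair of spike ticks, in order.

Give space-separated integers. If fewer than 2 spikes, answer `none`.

Answer: 4

Derivation:
t=0: input=2 -> V=16
t=1: input=0 -> V=8
t=2: input=0 -> V=4
t=3: input=3 -> V=0 FIRE
t=4: input=0 -> V=0
t=5: input=2 -> V=16
t=6: input=0 -> V=8
t=7: input=4 -> V=0 FIRE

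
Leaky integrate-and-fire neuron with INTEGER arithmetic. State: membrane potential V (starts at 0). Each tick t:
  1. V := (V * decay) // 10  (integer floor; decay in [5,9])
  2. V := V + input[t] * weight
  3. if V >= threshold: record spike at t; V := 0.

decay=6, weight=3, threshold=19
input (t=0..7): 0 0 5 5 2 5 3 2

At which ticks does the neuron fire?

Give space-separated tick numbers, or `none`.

Answer: 3 6

Derivation:
t=0: input=0 -> V=0
t=1: input=0 -> V=0
t=2: input=5 -> V=15
t=3: input=5 -> V=0 FIRE
t=4: input=2 -> V=6
t=5: input=5 -> V=18
t=6: input=3 -> V=0 FIRE
t=7: input=2 -> V=6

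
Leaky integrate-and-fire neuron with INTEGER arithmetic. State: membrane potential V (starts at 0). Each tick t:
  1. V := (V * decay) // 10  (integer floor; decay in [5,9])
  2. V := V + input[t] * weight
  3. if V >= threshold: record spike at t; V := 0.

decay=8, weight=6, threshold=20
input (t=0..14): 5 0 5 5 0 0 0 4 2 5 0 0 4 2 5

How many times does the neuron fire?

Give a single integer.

t=0: input=5 -> V=0 FIRE
t=1: input=0 -> V=0
t=2: input=5 -> V=0 FIRE
t=3: input=5 -> V=0 FIRE
t=4: input=0 -> V=0
t=5: input=0 -> V=0
t=6: input=0 -> V=0
t=7: input=4 -> V=0 FIRE
t=8: input=2 -> V=12
t=9: input=5 -> V=0 FIRE
t=10: input=0 -> V=0
t=11: input=0 -> V=0
t=12: input=4 -> V=0 FIRE
t=13: input=2 -> V=12
t=14: input=5 -> V=0 FIRE

Answer: 7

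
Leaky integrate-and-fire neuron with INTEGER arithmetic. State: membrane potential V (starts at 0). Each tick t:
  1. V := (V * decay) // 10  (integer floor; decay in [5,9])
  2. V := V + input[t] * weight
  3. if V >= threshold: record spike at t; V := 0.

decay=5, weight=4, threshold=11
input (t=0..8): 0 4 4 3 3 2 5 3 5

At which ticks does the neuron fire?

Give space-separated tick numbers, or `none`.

Answer: 1 2 3 4 6 7 8

Derivation:
t=0: input=0 -> V=0
t=1: input=4 -> V=0 FIRE
t=2: input=4 -> V=0 FIRE
t=3: input=3 -> V=0 FIRE
t=4: input=3 -> V=0 FIRE
t=5: input=2 -> V=8
t=6: input=5 -> V=0 FIRE
t=7: input=3 -> V=0 FIRE
t=8: input=5 -> V=0 FIRE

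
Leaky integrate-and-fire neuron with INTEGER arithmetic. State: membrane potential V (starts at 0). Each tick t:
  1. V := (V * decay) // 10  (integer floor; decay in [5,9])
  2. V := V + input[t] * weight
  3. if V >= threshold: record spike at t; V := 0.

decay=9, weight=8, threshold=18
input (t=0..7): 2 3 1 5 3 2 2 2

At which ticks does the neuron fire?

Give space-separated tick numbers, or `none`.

t=0: input=2 -> V=16
t=1: input=3 -> V=0 FIRE
t=2: input=1 -> V=8
t=3: input=5 -> V=0 FIRE
t=4: input=3 -> V=0 FIRE
t=5: input=2 -> V=16
t=6: input=2 -> V=0 FIRE
t=7: input=2 -> V=16

Answer: 1 3 4 6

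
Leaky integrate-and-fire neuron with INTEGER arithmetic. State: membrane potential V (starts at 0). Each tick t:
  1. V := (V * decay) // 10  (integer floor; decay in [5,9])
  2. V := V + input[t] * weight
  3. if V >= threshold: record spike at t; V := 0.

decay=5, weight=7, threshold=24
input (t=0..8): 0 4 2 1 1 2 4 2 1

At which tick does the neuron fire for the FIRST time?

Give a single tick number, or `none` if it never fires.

t=0: input=0 -> V=0
t=1: input=4 -> V=0 FIRE
t=2: input=2 -> V=14
t=3: input=1 -> V=14
t=4: input=1 -> V=14
t=5: input=2 -> V=21
t=6: input=4 -> V=0 FIRE
t=7: input=2 -> V=14
t=8: input=1 -> V=14

Answer: 1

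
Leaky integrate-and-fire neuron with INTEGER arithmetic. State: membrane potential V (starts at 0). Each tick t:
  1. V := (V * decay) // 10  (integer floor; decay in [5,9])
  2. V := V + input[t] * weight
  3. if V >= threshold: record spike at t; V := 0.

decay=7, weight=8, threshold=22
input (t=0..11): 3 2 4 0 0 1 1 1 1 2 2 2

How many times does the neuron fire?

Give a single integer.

t=0: input=3 -> V=0 FIRE
t=1: input=2 -> V=16
t=2: input=4 -> V=0 FIRE
t=3: input=0 -> V=0
t=4: input=0 -> V=0
t=5: input=1 -> V=8
t=6: input=1 -> V=13
t=7: input=1 -> V=17
t=8: input=1 -> V=19
t=9: input=2 -> V=0 FIRE
t=10: input=2 -> V=16
t=11: input=2 -> V=0 FIRE

Answer: 4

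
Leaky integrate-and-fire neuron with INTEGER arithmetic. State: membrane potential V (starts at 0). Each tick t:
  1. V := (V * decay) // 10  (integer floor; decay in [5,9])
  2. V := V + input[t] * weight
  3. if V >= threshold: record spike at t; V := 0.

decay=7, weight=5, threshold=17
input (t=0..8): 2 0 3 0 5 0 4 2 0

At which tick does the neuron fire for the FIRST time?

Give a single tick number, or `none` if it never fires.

t=0: input=2 -> V=10
t=1: input=0 -> V=7
t=2: input=3 -> V=0 FIRE
t=3: input=0 -> V=0
t=4: input=5 -> V=0 FIRE
t=5: input=0 -> V=0
t=6: input=4 -> V=0 FIRE
t=7: input=2 -> V=10
t=8: input=0 -> V=7

Answer: 2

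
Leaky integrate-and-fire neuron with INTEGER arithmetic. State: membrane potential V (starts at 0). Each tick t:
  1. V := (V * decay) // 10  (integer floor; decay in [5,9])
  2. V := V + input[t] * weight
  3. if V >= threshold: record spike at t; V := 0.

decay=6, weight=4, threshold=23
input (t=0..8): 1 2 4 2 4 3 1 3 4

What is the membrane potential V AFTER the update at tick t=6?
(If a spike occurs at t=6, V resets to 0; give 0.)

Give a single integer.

t=0: input=1 -> V=4
t=1: input=2 -> V=10
t=2: input=4 -> V=22
t=3: input=2 -> V=21
t=4: input=4 -> V=0 FIRE
t=5: input=3 -> V=12
t=6: input=1 -> V=11
t=7: input=3 -> V=18
t=8: input=4 -> V=0 FIRE

Answer: 11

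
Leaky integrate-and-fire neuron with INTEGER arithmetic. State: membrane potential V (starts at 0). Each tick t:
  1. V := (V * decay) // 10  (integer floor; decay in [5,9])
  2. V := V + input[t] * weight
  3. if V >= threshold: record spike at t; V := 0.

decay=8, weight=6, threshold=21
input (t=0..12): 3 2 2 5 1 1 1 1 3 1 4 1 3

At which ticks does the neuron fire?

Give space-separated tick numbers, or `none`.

Answer: 1 3 8 10 12

Derivation:
t=0: input=3 -> V=18
t=1: input=2 -> V=0 FIRE
t=2: input=2 -> V=12
t=3: input=5 -> V=0 FIRE
t=4: input=1 -> V=6
t=5: input=1 -> V=10
t=6: input=1 -> V=14
t=7: input=1 -> V=17
t=8: input=3 -> V=0 FIRE
t=9: input=1 -> V=6
t=10: input=4 -> V=0 FIRE
t=11: input=1 -> V=6
t=12: input=3 -> V=0 FIRE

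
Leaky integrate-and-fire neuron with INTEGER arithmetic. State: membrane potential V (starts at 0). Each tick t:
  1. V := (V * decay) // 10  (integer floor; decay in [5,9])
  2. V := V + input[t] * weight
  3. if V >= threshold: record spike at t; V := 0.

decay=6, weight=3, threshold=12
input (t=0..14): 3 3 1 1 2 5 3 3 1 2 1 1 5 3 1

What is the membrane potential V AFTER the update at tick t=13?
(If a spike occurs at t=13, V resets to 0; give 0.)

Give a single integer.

Answer: 9

Derivation:
t=0: input=3 -> V=9
t=1: input=3 -> V=0 FIRE
t=2: input=1 -> V=3
t=3: input=1 -> V=4
t=4: input=2 -> V=8
t=5: input=5 -> V=0 FIRE
t=6: input=3 -> V=9
t=7: input=3 -> V=0 FIRE
t=8: input=1 -> V=3
t=9: input=2 -> V=7
t=10: input=1 -> V=7
t=11: input=1 -> V=7
t=12: input=5 -> V=0 FIRE
t=13: input=3 -> V=9
t=14: input=1 -> V=8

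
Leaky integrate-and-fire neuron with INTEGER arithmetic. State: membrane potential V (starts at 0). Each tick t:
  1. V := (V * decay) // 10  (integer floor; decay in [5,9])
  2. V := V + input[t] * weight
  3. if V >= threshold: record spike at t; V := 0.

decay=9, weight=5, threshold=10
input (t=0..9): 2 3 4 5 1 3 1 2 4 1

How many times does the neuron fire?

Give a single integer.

Answer: 7

Derivation:
t=0: input=2 -> V=0 FIRE
t=1: input=3 -> V=0 FIRE
t=2: input=4 -> V=0 FIRE
t=3: input=5 -> V=0 FIRE
t=4: input=1 -> V=5
t=5: input=3 -> V=0 FIRE
t=6: input=1 -> V=5
t=7: input=2 -> V=0 FIRE
t=8: input=4 -> V=0 FIRE
t=9: input=1 -> V=5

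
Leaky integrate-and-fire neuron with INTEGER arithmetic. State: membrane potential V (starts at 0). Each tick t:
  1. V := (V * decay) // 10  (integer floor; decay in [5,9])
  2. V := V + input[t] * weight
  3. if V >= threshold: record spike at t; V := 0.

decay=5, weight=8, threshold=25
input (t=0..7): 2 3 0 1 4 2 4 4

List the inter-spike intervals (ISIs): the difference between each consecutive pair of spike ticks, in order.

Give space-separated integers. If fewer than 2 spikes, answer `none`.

t=0: input=2 -> V=16
t=1: input=3 -> V=0 FIRE
t=2: input=0 -> V=0
t=3: input=1 -> V=8
t=4: input=4 -> V=0 FIRE
t=5: input=2 -> V=16
t=6: input=4 -> V=0 FIRE
t=7: input=4 -> V=0 FIRE

Answer: 3 2 1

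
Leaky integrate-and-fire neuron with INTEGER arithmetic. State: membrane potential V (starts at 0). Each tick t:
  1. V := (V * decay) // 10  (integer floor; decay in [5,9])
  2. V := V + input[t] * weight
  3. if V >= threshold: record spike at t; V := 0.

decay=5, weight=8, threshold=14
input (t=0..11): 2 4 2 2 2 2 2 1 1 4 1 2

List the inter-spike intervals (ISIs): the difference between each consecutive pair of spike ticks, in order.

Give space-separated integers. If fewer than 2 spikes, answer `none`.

Answer: 1 1 1 1 1 1 3 2

Derivation:
t=0: input=2 -> V=0 FIRE
t=1: input=4 -> V=0 FIRE
t=2: input=2 -> V=0 FIRE
t=3: input=2 -> V=0 FIRE
t=4: input=2 -> V=0 FIRE
t=5: input=2 -> V=0 FIRE
t=6: input=2 -> V=0 FIRE
t=7: input=1 -> V=8
t=8: input=1 -> V=12
t=9: input=4 -> V=0 FIRE
t=10: input=1 -> V=8
t=11: input=2 -> V=0 FIRE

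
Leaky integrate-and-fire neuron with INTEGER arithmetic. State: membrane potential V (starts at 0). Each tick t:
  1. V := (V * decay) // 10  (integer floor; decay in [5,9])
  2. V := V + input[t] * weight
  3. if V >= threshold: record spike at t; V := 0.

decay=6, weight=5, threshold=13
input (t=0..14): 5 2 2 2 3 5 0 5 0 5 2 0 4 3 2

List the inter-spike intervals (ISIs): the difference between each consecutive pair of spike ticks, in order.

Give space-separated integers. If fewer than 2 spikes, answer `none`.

Answer: 2 2 1 2 2 3 1

Derivation:
t=0: input=5 -> V=0 FIRE
t=1: input=2 -> V=10
t=2: input=2 -> V=0 FIRE
t=3: input=2 -> V=10
t=4: input=3 -> V=0 FIRE
t=5: input=5 -> V=0 FIRE
t=6: input=0 -> V=0
t=7: input=5 -> V=0 FIRE
t=8: input=0 -> V=0
t=9: input=5 -> V=0 FIRE
t=10: input=2 -> V=10
t=11: input=0 -> V=6
t=12: input=4 -> V=0 FIRE
t=13: input=3 -> V=0 FIRE
t=14: input=2 -> V=10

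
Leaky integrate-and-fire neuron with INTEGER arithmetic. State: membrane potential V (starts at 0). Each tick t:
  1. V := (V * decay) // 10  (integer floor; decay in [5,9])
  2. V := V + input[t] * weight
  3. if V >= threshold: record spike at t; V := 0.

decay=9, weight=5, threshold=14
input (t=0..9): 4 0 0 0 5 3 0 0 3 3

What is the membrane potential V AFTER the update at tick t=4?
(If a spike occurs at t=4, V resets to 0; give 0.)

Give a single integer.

Answer: 0

Derivation:
t=0: input=4 -> V=0 FIRE
t=1: input=0 -> V=0
t=2: input=0 -> V=0
t=3: input=0 -> V=0
t=4: input=5 -> V=0 FIRE
t=5: input=3 -> V=0 FIRE
t=6: input=0 -> V=0
t=7: input=0 -> V=0
t=8: input=3 -> V=0 FIRE
t=9: input=3 -> V=0 FIRE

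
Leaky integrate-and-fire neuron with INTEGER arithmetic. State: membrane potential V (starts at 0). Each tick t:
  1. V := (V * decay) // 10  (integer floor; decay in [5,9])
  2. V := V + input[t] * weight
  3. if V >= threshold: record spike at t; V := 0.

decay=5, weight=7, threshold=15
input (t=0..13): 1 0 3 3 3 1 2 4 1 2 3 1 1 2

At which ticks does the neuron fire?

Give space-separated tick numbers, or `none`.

Answer: 2 3 4 6 7 9 10 13

Derivation:
t=0: input=1 -> V=7
t=1: input=0 -> V=3
t=2: input=3 -> V=0 FIRE
t=3: input=3 -> V=0 FIRE
t=4: input=3 -> V=0 FIRE
t=5: input=1 -> V=7
t=6: input=2 -> V=0 FIRE
t=7: input=4 -> V=0 FIRE
t=8: input=1 -> V=7
t=9: input=2 -> V=0 FIRE
t=10: input=3 -> V=0 FIRE
t=11: input=1 -> V=7
t=12: input=1 -> V=10
t=13: input=2 -> V=0 FIRE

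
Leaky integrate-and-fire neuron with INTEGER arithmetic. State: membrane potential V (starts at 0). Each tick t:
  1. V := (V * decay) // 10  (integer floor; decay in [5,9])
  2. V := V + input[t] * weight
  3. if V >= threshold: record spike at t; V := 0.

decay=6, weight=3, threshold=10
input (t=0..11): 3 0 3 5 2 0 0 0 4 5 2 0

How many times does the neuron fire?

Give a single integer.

t=0: input=3 -> V=9
t=1: input=0 -> V=5
t=2: input=3 -> V=0 FIRE
t=3: input=5 -> V=0 FIRE
t=4: input=2 -> V=6
t=5: input=0 -> V=3
t=6: input=0 -> V=1
t=7: input=0 -> V=0
t=8: input=4 -> V=0 FIRE
t=9: input=5 -> V=0 FIRE
t=10: input=2 -> V=6
t=11: input=0 -> V=3

Answer: 4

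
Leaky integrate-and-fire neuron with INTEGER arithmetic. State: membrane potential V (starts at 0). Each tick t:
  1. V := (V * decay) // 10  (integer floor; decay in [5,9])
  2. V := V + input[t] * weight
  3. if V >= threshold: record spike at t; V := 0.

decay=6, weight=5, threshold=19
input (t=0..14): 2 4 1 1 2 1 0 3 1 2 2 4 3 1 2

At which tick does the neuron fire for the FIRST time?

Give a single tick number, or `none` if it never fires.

Answer: 1

Derivation:
t=0: input=2 -> V=10
t=1: input=4 -> V=0 FIRE
t=2: input=1 -> V=5
t=3: input=1 -> V=8
t=4: input=2 -> V=14
t=5: input=1 -> V=13
t=6: input=0 -> V=7
t=7: input=3 -> V=0 FIRE
t=8: input=1 -> V=5
t=9: input=2 -> V=13
t=10: input=2 -> V=17
t=11: input=4 -> V=0 FIRE
t=12: input=3 -> V=15
t=13: input=1 -> V=14
t=14: input=2 -> V=18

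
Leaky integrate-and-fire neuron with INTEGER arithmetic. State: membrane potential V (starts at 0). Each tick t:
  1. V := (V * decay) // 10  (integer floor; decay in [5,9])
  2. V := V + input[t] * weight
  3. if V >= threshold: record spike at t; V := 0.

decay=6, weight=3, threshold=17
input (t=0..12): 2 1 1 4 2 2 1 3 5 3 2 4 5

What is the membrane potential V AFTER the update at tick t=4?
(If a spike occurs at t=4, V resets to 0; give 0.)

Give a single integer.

t=0: input=2 -> V=6
t=1: input=1 -> V=6
t=2: input=1 -> V=6
t=3: input=4 -> V=15
t=4: input=2 -> V=15
t=5: input=2 -> V=15
t=6: input=1 -> V=12
t=7: input=3 -> V=16
t=8: input=5 -> V=0 FIRE
t=9: input=3 -> V=9
t=10: input=2 -> V=11
t=11: input=4 -> V=0 FIRE
t=12: input=5 -> V=15

Answer: 15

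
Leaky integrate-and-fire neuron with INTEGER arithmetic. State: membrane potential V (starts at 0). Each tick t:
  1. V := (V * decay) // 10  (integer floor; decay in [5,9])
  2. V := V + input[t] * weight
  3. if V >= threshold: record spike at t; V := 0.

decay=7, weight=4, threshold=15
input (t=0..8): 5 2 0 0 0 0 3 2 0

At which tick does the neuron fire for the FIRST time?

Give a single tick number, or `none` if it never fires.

Answer: 0

Derivation:
t=0: input=5 -> V=0 FIRE
t=1: input=2 -> V=8
t=2: input=0 -> V=5
t=3: input=0 -> V=3
t=4: input=0 -> V=2
t=5: input=0 -> V=1
t=6: input=3 -> V=12
t=7: input=2 -> V=0 FIRE
t=8: input=0 -> V=0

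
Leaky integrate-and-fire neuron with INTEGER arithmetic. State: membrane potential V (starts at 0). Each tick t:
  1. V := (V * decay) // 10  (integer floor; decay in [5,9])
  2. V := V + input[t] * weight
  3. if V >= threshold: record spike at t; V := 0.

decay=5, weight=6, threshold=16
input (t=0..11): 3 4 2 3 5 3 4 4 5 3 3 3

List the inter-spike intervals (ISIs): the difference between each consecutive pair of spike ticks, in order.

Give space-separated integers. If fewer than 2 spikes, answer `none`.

Answer: 1 2 1 1 1 1 1 1 1 1

Derivation:
t=0: input=3 -> V=0 FIRE
t=1: input=4 -> V=0 FIRE
t=2: input=2 -> V=12
t=3: input=3 -> V=0 FIRE
t=4: input=5 -> V=0 FIRE
t=5: input=3 -> V=0 FIRE
t=6: input=4 -> V=0 FIRE
t=7: input=4 -> V=0 FIRE
t=8: input=5 -> V=0 FIRE
t=9: input=3 -> V=0 FIRE
t=10: input=3 -> V=0 FIRE
t=11: input=3 -> V=0 FIRE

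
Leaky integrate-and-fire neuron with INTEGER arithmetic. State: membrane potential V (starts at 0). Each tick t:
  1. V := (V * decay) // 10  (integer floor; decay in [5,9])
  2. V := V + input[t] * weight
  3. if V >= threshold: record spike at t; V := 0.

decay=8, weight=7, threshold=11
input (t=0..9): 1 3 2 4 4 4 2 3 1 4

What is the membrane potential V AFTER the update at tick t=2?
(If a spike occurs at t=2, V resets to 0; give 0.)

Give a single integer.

t=0: input=1 -> V=7
t=1: input=3 -> V=0 FIRE
t=2: input=2 -> V=0 FIRE
t=3: input=4 -> V=0 FIRE
t=4: input=4 -> V=0 FIRE
t=5: input=4 -> V=0 FIRE
t=6: input=2 -> V=0 FIRE
t=7: input=3 -> V=0 FIRE
t=8: input=1 -> V=7
t=9: input=4 -> V=0 FIRE

Answer: 0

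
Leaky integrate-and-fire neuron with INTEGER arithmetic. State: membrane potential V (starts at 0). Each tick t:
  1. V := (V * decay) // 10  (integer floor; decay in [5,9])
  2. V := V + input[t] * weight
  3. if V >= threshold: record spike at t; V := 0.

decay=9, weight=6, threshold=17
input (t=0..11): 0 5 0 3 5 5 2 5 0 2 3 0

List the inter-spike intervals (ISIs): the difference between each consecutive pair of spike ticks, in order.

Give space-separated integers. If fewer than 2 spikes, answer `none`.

Answer: 2 1 1 2 3

Derivation:
t=0: input=0 -> V=0
t=1: input=5 -> V=0 FIRE
t=2: input=0 -> V=0
t=3: input=3 -> V=0 FIRE
t=4: input=5 -> V=0 FIRE
t=5: input=5 -> V=0 FIRE
t=6: input=2 -> V=12
t=7: input=5 -> V=0 FIRE
t=8: input=0 -> V=0
t=9: input=2 -> V=12
t=10: input=3 -> V=0 FIRE
t=11: input=0 -> V=0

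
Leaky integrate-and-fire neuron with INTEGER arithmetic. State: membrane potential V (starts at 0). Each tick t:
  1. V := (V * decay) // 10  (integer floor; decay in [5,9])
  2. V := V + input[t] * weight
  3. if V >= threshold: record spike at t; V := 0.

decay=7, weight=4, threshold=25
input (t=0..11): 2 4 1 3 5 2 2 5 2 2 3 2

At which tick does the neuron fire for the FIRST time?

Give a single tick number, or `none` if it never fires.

t=0: input=2 -> V=8
t=1: input=4 -> V=21
t=2: input=1 -> V=18
t=3: input=3 -> V=24
t=4: input=5 -> V=0 FIRE
t=5: input=2 -> V=8
t=6: input=2 -> V=13
t=7: input=5 -> V=0 FIRE
t=8: input=2 -> V=8
t=9: input=2 -> V=13
t=10: input=3 -> V=21
t=11: input=2 -> V=22

Answer: 4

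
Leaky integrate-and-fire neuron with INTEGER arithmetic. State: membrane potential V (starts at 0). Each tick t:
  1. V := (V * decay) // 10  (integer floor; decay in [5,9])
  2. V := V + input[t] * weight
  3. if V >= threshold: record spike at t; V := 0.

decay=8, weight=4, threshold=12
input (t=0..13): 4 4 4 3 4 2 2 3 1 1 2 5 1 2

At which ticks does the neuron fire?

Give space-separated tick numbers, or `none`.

Answer: 0 1 2 3 4 6 7 10 11

Derivation:
t=0: input=4 -> V=0 FIRE
t=1: input=4 -> V=0 FIRE
t=2: input=4 -> V=0 FIRE
t=3: input=3 -> V=0 FIRE
t=4: input=4 -> V=0 FIRE
t=5: input=2 -> V=8
t=6: input=2 -> V=0 FIRE
t=7: input=3 -> V=0 FIRE
t=8: input=1 -> V=4
t=9: input=1 -> V=7
t=10: input=2 -> V=0 FIRE
t=11: input=5 -> V=0 FIRE
t=12: input=1 -> V=4
t=13: input=2 -> V=11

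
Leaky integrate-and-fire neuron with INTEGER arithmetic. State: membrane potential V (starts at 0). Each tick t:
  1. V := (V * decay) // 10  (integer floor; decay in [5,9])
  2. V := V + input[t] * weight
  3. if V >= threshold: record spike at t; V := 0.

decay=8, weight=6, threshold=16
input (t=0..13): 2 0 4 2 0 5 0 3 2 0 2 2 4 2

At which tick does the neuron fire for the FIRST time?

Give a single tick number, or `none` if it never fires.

Answer: 2

Derivation:
t=0: input=2 -> V=12
t=1: input=0 -> V=9
t=2: input=4 -> V=0 FIRE
t=3: input=2 -> V=12
t=4: input=0 -> V=9
t=5: input=5 -> V=0 FIRE
t=6: input=0 -> V=0
t=7: input=3 -> V=0 FIRE
t=8: input=2 -> V=12
t=9: input=0 -> V=9
t=10: input=2 -> V=0 FIRE
t=11: input=2 -> V=12
t=12: input=4 -> V=0 FIRE
t=13: input=2 -> V=12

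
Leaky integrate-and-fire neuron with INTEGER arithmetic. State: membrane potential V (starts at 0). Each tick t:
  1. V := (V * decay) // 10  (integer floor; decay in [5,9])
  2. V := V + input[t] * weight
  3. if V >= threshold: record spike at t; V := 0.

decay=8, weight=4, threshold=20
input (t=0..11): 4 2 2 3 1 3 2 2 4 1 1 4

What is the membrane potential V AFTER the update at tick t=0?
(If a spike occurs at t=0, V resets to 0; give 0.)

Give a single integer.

t=0: input=4 -> V=16
t=1: input=2 -> V=0 FIRE
t=2: input=2 -> V=8
t=3: input=3 -> V=18
t=4: input=1 -> V=18
t=5: input=3 -> V=0 FIRE
t=6: input=2 -> V=8
t=7: input=2 -> V=14
t=8: input=4 -> V=0 FIRE
t=9: input=1 -> V=4
t=10: input=1 -> V=7
t=11: input=4 -> V=0 FIRE

Answer: 16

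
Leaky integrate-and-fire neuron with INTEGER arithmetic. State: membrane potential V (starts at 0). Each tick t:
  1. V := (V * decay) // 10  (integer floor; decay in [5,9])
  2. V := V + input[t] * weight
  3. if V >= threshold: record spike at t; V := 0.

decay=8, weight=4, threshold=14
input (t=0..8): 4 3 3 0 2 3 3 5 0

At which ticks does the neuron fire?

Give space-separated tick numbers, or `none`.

Answer: 0 2 5 7

Derivation:
t=0: input=4 -> V=0 FIRE
t=1: input=3 -> V=12
t=2: input=3 -> V=0 FIRE
t=3: input=0 -> V=0
t=4: input=2 -> V=8
t=5: input=3 -> V=0 FIRE
t=6: input=3 -> V=12
t=7: input=5 -> V=0 FIRE
t=8: input=0 -> V=0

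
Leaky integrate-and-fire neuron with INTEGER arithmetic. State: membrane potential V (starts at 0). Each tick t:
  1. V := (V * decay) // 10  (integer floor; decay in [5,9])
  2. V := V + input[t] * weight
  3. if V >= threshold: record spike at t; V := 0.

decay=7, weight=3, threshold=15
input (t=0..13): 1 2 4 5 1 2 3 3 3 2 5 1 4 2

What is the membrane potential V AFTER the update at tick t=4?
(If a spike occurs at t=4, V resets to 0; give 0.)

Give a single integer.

Answer: 3

Derivation:
t=0: input=1 -> V=3
t=1: input=2 -> V=8
t=2: input=4 -> V=0 FIRE
t=3: input=5 -> V=0 FIRE
t=4: input=1 -> V=3
t=5: input=2 -> V=8
t=6: input=3 -> V=14
t=7: input=3 -> V=0 FIRE
t=8: input=3 -> V=9
t=9: input=2 -> V=12
t=10: input=5 -> V=0 FIRE
t=11: input=1 -> V=3
t=12: input=4 -> V=14
t=13: input=2 -> V=0 FIRE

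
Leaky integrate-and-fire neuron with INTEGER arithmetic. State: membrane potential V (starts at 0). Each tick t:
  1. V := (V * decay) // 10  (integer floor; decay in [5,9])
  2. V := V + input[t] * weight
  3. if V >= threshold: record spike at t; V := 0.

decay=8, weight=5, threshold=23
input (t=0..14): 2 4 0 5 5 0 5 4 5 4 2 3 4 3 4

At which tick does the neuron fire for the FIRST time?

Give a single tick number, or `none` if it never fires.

Answer: 1

Derivation:
t=0: input=2 -> V=10
t=1: input=4 -> V=0 FIRE
t=2: input=0 -> V=0
t=3: input=5 -> V=0 FIRE
t=4: input=5 -> V=0 FIRE
t=5: input=0 -> V=0
t=6: input=5 -> V=0 FIRE
t=7: input=4 -> V=20
t=8: input=5 -> V=0 FIRE
t=9: input=4 -> V=20
t=10: input=2 -> V=0 FIRE
t=11: input=3 -> V=15
t=12: input=4 -> V=0 FIRE
t=13: input=3 -> V=15
t=14: input=4 -> V=0 FIRE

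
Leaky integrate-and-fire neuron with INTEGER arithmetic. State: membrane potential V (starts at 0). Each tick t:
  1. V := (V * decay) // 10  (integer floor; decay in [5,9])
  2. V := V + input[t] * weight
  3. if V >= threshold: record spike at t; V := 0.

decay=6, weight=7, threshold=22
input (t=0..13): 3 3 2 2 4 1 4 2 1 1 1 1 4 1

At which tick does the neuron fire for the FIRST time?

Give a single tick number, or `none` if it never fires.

Answer: 1

Derivation:
t=0: input=3 -> V=21
t=1: input=3 -> V=0 FIRE
t=2: input=2 -> V=14
t=3: input=2 -> V=0 FIRE
t=4: input=4 -> V=0 FIRE
t=5: input=1 -> V=7
t=6: input=4 -> V=0 FIRE
t=7: input=2 -> V=14
t=8: input=1 -> V=15
t=9: input=1 -> V=16
t=10: input=1 -> V=16
t=11: input=1 -> V=16
t=12: input=4 -> V=0 FIRE
t=13: input=1 -> V=7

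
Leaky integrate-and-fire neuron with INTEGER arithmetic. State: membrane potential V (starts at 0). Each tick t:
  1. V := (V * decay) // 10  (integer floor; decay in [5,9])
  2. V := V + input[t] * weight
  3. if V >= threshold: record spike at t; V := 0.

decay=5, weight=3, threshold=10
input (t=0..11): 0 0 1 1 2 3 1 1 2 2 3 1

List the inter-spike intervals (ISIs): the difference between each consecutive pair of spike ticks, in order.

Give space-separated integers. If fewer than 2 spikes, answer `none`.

Answer: 4

Derivation:
t=0: input=0 -> V=0
t=1: input=0 -> V=0
t=2: input=1 -> V=3
t=3: input=1 -> V=4
t=4: input=2 -> V=8
t=5: input=3 -> V=0 FIRE
t=6: input=1 -> V=3
t=7: input=1 -> V=4
t=8: input=2 -> V=8
t=9: input=2 -> V=0 FIRE
t=10: input=3 -> V=9
t=11: input=1 -> V=7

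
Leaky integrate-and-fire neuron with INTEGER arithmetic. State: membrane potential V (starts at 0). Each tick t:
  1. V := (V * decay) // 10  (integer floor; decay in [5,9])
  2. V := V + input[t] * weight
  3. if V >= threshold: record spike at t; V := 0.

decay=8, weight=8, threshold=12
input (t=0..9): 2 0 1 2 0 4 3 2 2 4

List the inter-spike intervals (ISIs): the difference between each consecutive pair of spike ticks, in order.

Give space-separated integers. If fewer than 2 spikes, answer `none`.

t=0: input=2 -> V=0 FIRE
t=1: input=0 -> V=0
t=2: input=1 -> V=8
t=3: input=2 -> V=0 FIRE
t=4: input=0 -> V=0
t=5: input=4 -> V=0 FIRE
t=6: input=3 -> V=0 FIRE
t=7: input=2 -> V=0 FIRE
t=8: input=2 -> V=0 FIRE
t=9: input=4 -> V=0 FIRE

Answer: 3 2 1 1 1 1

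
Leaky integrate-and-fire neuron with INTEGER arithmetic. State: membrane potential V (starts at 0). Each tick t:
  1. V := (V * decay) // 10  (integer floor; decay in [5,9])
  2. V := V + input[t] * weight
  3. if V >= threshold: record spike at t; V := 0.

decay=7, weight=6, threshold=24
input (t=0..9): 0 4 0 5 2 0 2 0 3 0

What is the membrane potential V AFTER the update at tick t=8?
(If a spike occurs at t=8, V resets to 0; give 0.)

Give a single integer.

Answer: 0

Derivation:
t=0: input=0 -> V=0
t=1: input=4 -> V=0 FIRE
t=2: input=0 -> V=0
t=3: input=5 -> V=0 FIRE
t=4: input=2 -> V=12
t=5: input=0 -> V=8
t=6: input=2 -> V=17
t=7: input=0 -> V=11
t=8: input=3 -> V=0 FIRE
t=9: input=0 -> V=0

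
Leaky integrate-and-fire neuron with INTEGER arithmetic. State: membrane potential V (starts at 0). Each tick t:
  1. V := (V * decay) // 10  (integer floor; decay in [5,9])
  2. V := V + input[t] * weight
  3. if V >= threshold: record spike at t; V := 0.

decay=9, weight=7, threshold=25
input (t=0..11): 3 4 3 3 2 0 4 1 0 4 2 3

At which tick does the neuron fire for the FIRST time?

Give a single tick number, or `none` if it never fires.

Answer: 1

Derivation:
t=0: input=3 -> V=21
t=1: input=4 -> V=0 FIRE
t=2: input=3 -> V=21
t=3: input=3 -> V=0 FIRE
t=4: input=2 -> V=14
t=5: input=0 -> V=12
t=6: input=4 -> V=0 FIRE
t=7: input=1 -> V=7
t=8: input=0 -> V=6
t=9: input=4 -> V=0 FIRE
t=10: input=2 -> V=14
t=11: input=3 -> V=0 FIRE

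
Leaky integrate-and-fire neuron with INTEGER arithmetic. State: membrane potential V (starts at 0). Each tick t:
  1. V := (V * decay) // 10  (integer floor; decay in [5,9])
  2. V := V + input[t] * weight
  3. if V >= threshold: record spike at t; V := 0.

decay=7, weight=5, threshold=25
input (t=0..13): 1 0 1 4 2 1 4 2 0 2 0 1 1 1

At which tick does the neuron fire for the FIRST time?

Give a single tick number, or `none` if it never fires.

t=0: input=1 -> V=5
t=1: input=0 -> V=3
t=2: input=1 -> V=7
t=3: input=4 -> V=24
t=4: input=2 -> V=0 FIRE
t=5: input=1 -> V=5
t=6: input=4 -> V=23
t=7: input=2 -> V=0 FIRE
t=8: input=0 -> V=0
t=9: input=2 -> V=10
t=10: input=0 -> V=7
t=11: input=1 -> V=9
t=12: input=1 -> V=11
t=13: input=1 -> V=12

Answer: 4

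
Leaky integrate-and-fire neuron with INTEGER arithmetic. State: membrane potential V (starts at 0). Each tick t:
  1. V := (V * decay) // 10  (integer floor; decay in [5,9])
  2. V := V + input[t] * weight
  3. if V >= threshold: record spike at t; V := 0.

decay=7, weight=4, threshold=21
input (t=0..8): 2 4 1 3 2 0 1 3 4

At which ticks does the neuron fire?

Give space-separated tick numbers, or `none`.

Answer: 1 8

Derivation:
t=0: input=2 -> V=8
t=1: input=4 -> V=0 FIRE
t=2: input=1 -> V=4
t=3: input=3 -> V=14
t=4: input=2 -> V=17
t=5: input=0 -> V=11
t=6: input=1 -> V=11
t=7: input=3 -> V=19
t=8: input=4 -> V=0 FIRE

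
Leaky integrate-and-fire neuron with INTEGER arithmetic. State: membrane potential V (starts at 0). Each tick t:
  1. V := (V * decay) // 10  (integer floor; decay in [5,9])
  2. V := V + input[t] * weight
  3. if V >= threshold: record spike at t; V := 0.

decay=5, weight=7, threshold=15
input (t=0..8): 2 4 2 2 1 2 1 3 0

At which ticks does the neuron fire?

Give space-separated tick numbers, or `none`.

t=0: input=2 -> V=14
t=1: input=4 -> V=0 FIRE
t=2: input=2 -> V=14
t=3: input=2 -> V=0 FIRE
t=4: input=1 -> V=7
t=5: input=2 -> V=0 FIRE
t=6: input=1 -> V=7
t=7: input=3 -> V=0 FIRE
t=8: input=0 -> V=0

Answer: 1 3 5 7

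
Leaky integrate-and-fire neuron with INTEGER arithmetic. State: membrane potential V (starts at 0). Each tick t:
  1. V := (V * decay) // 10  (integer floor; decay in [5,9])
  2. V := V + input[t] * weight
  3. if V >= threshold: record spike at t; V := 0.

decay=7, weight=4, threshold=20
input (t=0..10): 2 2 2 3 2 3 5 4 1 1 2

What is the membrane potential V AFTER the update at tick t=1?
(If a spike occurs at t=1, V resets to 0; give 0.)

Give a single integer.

Answer: 13

Derivation:
t=0: input=2 -> V=8
t=1: input=2 -> V=13
t=2: input=2 -> V=17
t=3: input=3 -> V=0 FIRE
t=4: input=2 -> V=8
t=5: input=3 -> V=17
t=6: input=5 -> V=0 FIRE
t=7: input=4 -> V=16
t=8: input=1 -> V=15
t=9: input=1 -> V=14
t=10: input=2 -> V=17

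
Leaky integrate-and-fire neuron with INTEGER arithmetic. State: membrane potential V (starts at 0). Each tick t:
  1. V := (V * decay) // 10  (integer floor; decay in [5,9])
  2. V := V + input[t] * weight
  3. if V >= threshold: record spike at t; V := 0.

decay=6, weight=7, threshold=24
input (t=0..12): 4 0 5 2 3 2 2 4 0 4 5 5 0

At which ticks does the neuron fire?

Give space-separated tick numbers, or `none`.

Answer: 0 2 4 7 9 10 11

Derivation:
t=0: input=4 -> V=0 FIRE
t=1: input=0 -> V=0
t=2: input=5 -> V=0 FIRE
t=3: input=2 -> V=14
t=4: input=3 -> V=0 FIRE
t=5: input=2 -> V=14
t=6: input=2 -> V=22
t=7: input=4 -> V=0 FIRE
t=8: input=0 -> V=0
t=9: input=4 -> V=0 FIRE
t=10: input=5 -> V=0 FIRE
t=11: input=5 -> V=0 FIRE
t=12: input=0 -> V=0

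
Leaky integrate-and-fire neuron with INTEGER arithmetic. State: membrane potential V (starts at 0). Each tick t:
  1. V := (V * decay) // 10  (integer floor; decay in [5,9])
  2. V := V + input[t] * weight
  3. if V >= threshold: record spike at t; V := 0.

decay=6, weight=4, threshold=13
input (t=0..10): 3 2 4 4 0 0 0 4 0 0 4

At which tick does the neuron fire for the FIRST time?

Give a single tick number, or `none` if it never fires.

t=0: input=3 -> V=12
t=1: input=2 -> V=0 FIRE
t=2: input=4 -> V=0 FIRE
t=3: input=4 -> V=0 FIRE
t=4: input=0 -> V=0
t=5: input=0 -> V=0
t=6: input=0 -> V=0
t=7: input=4 -> V=0 FIRE
t=8: input=0 -> V=0
t=9: input=0 -> V=0
t=10: input=4 -> V=0 FIRE

Answer: 1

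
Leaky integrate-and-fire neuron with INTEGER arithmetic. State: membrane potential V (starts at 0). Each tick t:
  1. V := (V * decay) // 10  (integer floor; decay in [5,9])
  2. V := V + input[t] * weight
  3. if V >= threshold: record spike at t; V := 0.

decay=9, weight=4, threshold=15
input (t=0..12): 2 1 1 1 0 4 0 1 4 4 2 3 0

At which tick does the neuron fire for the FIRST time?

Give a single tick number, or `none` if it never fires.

Answer: 3

Derivation:
t=0: input=2 -> V=8
t=1: input=1 -> V=11
t=2: input=1 -> V=13
t=3: input=1 -> V=0 FIRE
t=4: input=0 -> V=0
t=5: input=4 -> V=0 FIRE
t=6: input=0 -> V=0
t=7: input=1 -> V=4
t=8: input=4 -> V=0 FIRE
t=9: input=4 -> V=0 FIRE
t=10: input=2 -> V=8
t=11: input=3 -> V=0 FIRE
t=12: input=0 -> V=0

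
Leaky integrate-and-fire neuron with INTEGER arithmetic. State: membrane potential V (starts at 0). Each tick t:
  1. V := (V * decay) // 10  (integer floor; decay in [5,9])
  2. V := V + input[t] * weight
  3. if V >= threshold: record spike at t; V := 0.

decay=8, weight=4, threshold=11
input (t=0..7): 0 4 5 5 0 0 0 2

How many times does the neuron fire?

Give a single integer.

t=0: input=0 -> V=0
t=1: input=4 -> V=0 FIRE
t=2: input=5 -> V=0 FIRE
t=3: input=5 -> V=0 FIRE
t=4: input=0 -> V=0
t=5: input=0 -> V=0
t=6: input=0 -> V=0
t=7: input=2 -> V=8

Answer: 3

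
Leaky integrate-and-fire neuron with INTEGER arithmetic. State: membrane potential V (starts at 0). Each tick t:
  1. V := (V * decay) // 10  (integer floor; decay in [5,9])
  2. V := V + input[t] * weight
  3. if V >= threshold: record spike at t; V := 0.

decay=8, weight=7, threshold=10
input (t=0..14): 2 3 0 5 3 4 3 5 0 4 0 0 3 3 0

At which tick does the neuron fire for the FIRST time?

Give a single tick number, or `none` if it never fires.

t=0: input=2 -> V=0 FIRE
t=1: input=3 -> V=0 FIRE
t=2: input=0 -> V=0
t=3: input=5 -> V=0 FIRE
t=4: input=3 -> V=0 FIRE
t=5: input=4 -> V=0 FIRE
t=6: input=3 -> V=0 FIRE
t=7: input=5 -> V=0 FIRE
t=8: input=0 -> V=0
t=9: input=4 -> V=0 FIRE
t=10: input=0 -> V=0
t=11: input=0 -> V=0
t=12: input=3 -> V=0 FIRE
t=13: input=3 -> V=0 FIRE
t=14: input=0 -> V=0

Answer: 0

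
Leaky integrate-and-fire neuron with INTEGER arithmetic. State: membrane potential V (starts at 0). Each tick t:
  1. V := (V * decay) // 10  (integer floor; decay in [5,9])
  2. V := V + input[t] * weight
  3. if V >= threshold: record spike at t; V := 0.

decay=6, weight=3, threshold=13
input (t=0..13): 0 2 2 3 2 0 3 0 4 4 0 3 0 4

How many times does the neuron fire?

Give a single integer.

Answer: 3

Derivation:
t=0: input=0 -> V=0
t=1: input=2 -> V=6
t=2: input=2 -> V=9
t=3: input=3 -> V=0 FIRE
t=4: input=2 -> V=6
t=5: input=0 -> V=3
t=6: input=3 -> V=10
t=7: input=0 -> V=6
t=8: input=4 -> V=0 FIRE
t=9: input=4 -> V=12
t=10: input=0 -> V=7
t=11: input=3 -> V=0 FIRE
t=12: input=0 -> V=0
t=13: input=4 -> V=12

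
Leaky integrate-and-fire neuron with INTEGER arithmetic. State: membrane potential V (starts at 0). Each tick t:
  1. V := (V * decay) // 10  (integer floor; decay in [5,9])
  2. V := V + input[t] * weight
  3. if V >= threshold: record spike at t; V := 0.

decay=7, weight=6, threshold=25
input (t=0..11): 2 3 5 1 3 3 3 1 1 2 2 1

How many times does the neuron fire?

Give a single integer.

Answer: 4

Derivation:
t=0: input=2 -> V=12
t=1: input=3 -> V=0 FIRE
t=2: input=5 -> V=0 FIRE
t=3: input=1 -> V=6
t=4: input=3 -> V=22
t=5: input=3 -> V=0 FIRE
t=6: input=3 -> V=18
t=7: input=1 -> V=18
t=8: input=1 -> V=18
t=9: input=2 -> V=24
t=10: input=2 -> V=0 FIRE
t=11: input=1 -> V=6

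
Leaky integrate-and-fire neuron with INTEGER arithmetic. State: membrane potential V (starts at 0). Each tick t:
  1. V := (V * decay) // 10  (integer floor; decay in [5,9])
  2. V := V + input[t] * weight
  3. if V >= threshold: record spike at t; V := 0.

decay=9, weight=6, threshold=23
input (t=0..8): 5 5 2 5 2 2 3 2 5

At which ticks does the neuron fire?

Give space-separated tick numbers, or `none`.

t=0: input=5 -> V=0 FIRE
t=1: input=5 -> V=0 FIRE
t=2: input=2 -> V=12
t=3: input=5 -> V=0 FIRE
t=4: input=2 -> V=12
t=5: input=2 -> V=22
t=6: input=3 -> V=0 FIRE
t=7: input=2 -> V=12
t=8: input=5 -> V=0 FIRE

Answer: 0 1 3 6 8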